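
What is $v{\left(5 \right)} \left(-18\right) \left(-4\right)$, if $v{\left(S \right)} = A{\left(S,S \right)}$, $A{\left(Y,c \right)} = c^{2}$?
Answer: $1800$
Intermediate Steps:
$v{\left(S \right)} = S^{2}$
$v{\left(5 \right)} \left(-18\right) \left(-4\right) = 5^{2} \left(-18\right) \left(-4\right) = 25 \left(-18\right) \left(-4\right) = \left(-450\right) \left(-4\right) = 1800$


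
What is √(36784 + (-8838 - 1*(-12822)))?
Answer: 56*√13 ≈ 201.91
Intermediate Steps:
√(36784 + (-8838 - 1*(-12822))) = √(36784 + (-8838 + 12822)) = √(36784 + 3984) = √40768 = 56*√13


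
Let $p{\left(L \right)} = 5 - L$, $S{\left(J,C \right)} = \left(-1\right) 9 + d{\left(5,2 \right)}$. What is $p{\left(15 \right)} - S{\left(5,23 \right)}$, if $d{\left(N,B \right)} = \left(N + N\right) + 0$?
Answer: $-11$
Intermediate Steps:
$d{\left(N,B \right)} = 2 N$ ($d{\left(N,B \right)} = 2 N + 0 = 2 N$)
$S{\left(J,C \right)} = 1$ ($S{\left(J,C \right)} = \left(-1\right) 9 + 2 \cdot 5 = -9 + 10 = 1$)
$p{\left(15 \right)} - S{\left(5,23 \right)} = \left(5 - 15\right) - 1 = -10 - 1 = -11$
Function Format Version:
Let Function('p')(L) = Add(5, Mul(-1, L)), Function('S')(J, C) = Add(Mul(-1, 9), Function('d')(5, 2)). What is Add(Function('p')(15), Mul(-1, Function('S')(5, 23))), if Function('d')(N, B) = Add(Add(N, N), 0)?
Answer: -11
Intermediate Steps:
Function('d')(N, B) = Mul(2, N) (Function('d')(N, B) = Add(Mul(2, N), 0) = Mul(2, N))
Function('S')(J, C) = 1 (Function('S')(J, C) = Add(Mul(-1, 9), Mul(2, 5)) = Add(-9, 10) = 1)
Add(Function('p')(15), Mul(-1, Function('S')(5, 23))) = Add(Add(5, Mul(-1, 15)), Mul(-1, 1)) = Add(Add(5, -15), -1) = Add(-10, -1) = -11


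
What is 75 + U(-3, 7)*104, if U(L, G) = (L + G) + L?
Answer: 179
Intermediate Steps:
U(L, G) = G + 2*L (U(L, G) = (G + L) + L = G + 2*L)
75 + U(-3, 7)*104 = 75 + (7 + 2*(-3))*104 = 75 + (7 - 6)*104 = 75 + 1*104 = 75 + 104 = 179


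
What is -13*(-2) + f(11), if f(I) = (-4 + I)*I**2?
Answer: 873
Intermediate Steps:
f(I) = I**2*(-4 + I)
-13*(-2) + f(11) = -13*(-2) + 11**2*(-4 + 11) = 26 + 121*7 = 26 + 847 = 873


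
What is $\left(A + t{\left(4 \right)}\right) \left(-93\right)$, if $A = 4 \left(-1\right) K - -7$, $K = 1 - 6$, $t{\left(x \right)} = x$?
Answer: $-2883$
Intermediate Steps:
$K = -5$ ($K = 1 - 6 = -5$)
$A = 27$ ($A = 4 \left(-1\right) \left(-5\right) - -7 = \left(-4\right) \left(-5\right) + 7 = 20 + 7 = 27$)
$\left(A + t{\left(4 \right)}\right) \left(-93\right) = \left(27 + 4\right) \left(-93\right) = 31 \left(-93\right) = -2883$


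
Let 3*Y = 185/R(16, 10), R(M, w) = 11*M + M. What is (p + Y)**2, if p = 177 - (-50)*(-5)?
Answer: 1752510769/331776 ≈ 5282.2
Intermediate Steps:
R(M, w) = 12*M
Y = 185/576 (Y = (185/((12*16)))/3 = (185/192)/3 = (185*(1/192))/3 = (1/3)*(185/192) = 185/576 ≈ 0.32118)
p = -73 (p = 177 - 1*250 = 177 - 250 = -73)
(p + Y)**2 = (-73 + 185/576)**2 = (-41863/576)**2 = 1752510769/331776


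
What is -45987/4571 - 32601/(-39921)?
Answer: -80325136/8689471 ≈ -9.2440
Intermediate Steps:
-45987/4571 - 32601/(-39921) = -45987*1/4571 - 32601*(-1/39921) = -45987/4571 + 10867/13307 = -80325136/8689471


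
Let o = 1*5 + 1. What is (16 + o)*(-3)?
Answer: -66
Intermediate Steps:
o = 6 (o = 5 + 1 = 6)
(16 + o)*(-3) = (16 + 6)*(-3) = 22*(-3) = -66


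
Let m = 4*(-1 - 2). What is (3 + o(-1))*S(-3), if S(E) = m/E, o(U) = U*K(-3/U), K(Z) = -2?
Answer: 20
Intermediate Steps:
o(U) = -2*U (o(U) = U*(-2) = -2*U)
m = -12 (m = 4*(-3) = -12)
S(E) = -12/E
(3 + o(-1))*S(-3) = (3 - 2*(-1))*(-12/(-3)) = (3 + 2)*(-12*(-⅓)) = 5*4 = 20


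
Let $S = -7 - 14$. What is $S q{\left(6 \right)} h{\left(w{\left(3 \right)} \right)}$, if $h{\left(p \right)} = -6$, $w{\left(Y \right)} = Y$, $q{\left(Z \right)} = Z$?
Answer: $756$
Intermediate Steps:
$S = -21$
$S q{\left(6 \right)} h{\left(w{\left(3 \right)} \right)} = \left(-21\right) 6 \left(-6\right) = \left(-126\right) \left(-6\right) = 756$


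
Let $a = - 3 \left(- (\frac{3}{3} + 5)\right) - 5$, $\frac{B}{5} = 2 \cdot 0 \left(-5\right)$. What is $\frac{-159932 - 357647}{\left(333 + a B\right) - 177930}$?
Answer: $\frac{517579}{177597} \approx 2.9143$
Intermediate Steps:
$B = 0$ ($B = 5 \cdot 2 \cdot 0 \left(-5\right) = 5 \cdot 0 \left(-5\right) = 5 \cdot 0 = 0$)
$a = 13$ ($a = - 3 \left(- (3 \cdot \frac{1}{3} + 5)\right) - 5 = - 3 \left(- (1 + 5)\right) - 5 = - 3 \left(\left(-1\right) 6\right) - 5 = \left(-3\right) \left(-6\right) - 5 = 18 - 5 = 13$)
$\frac{-159932 - 357647}{\left(333 + a B\right) - 177930} = \frac{-159932 - 357647}{\left(333 + 13 \cdot 0\right) - 177930} = - \frac{517579}{\left(333 + 0\right) - 177930} = - \frac{517579}{333 - 177930} = - \frac{517579}{-177597} = \left(-517579\right) \left(- \frac{1}{177597}\right) = \frac{517579}{177597}$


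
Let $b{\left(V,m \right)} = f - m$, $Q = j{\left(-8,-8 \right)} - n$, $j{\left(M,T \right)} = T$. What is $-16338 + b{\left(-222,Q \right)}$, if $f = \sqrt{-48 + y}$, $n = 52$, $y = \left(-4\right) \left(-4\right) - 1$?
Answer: $-16278 + i \sqrt{33} \approx -16278.0 + 5.7446 i$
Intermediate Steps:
$y = 15$ ($y = 16 - 1 = 15$)
$f = i \sqrt{33}$ ($f = \sqrt{-48 + 15} = \sqrt{-33} = i \sqrt{33} \approx 5.7446 i$)
$Q = -60$ ($Q = -8 - 52 = -60$)
$b{\left(V,m \right)} = - m + i \sqrt{33}$ ($b{\left(V,m \right)} = i \sqrt{33} - m = - m + i \sqrt{33}$)
$-16338 + b{\left(-222,Q \right)} = -16338 + \left(\left(-1\right) \left(-60\right) + i \sqrt{33}\right) = -16338 + \left(60 + i \sqrt{33}\right) = -16278 + i \sqrt{33}$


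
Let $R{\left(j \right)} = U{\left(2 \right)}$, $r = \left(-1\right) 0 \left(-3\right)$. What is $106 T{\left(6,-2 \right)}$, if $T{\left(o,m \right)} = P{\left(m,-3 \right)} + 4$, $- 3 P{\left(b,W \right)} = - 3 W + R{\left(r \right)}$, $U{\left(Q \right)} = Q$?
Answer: $\frac{106}{3} \approx 35.333$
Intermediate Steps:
$r = 0$ ($r = 0 \left(-3\right) = 0$)
$R{\left(j \right)} = 2$
$P{\left(b,W \right)} = - \frac{2}{3} + W$ ($P{\left(b,W \right)} = - \frac{- 3 W + 2}{3} = - \frac{2 - 3 W}{3} = - \frac{2}{3} + W$)
$T{\left(o,m \right)} = \frac{1}{3}$ ($T{\left(o,m \right)} = \left(- \frac{2}{3} - 3\right) + 4 = - \frac{11}{3} + 4 = \frac{1}{3}$)
$106 T{\left(6,-2 \right)} = 106 \cdot \frac{1}{3} = \frac{106}{3}$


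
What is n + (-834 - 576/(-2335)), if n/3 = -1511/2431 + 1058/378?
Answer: -295824423842/357612255 ≈ -827.22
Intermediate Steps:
n = 1000420/153153 (n = 3*(-1511/2431 + 1058/378) = 3*(-1511*1/2431 + 1058*(1/378)) = 3*(-1511/2431 + 529/189) = 3*(1000420/459459) = 1000420/153153 ≈ 6.5322)
n + (-834 - 576/(-2335)) = 1000420/153153 + (-834 - 576/(-2335)) = 1000420/153153 + (-834 - 576*(-1)/2335) = 1000420/153153 + (-834 - 1*(-576/2335)) = 1000420/153153 + (-834 + 576/2335) = 1000420/153153 - 1946814/2335 = -295824423842/357612255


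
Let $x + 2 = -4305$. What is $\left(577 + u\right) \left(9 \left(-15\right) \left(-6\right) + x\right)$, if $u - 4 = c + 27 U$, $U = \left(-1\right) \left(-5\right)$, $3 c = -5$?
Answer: $- \frac{7494071}{3} \approx -2.498 \cdot 10^{6}$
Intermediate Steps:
$c = - \frac{5}{3}$ ($c = \frac{1}{3} \left(-5\right) = - \frac{5}{3} \approx -1.6667$)
$x = -4307$ ($x = -2 - 4305 = -4307$)
$U = 5$
$u = \frac{412}{3}$ ($u = 4 + \left(- \frac{5}{3} + 27 \cdot 5\right) = 4 + \left(- \frac{5}{3} + 135\right) = 4 + \frac{400}{3} = \frac{412}{3} \approx 137.33$)
$\left(577 + u\right) \left(9 \left(-15\right) \left(-6\right) + x\right) = \left(577 + \frac{412}{3}\right) \left(9 \left(-15\right) \left(-6\right) - 4307\right) = \frac{2143 \left(\left(-135\right) \left(-6\right) - 4307\right)}{3} = \frac{2143 \left(810 - 4307\right)}{3} = \frac{2143}{3} \left(-3497\right) = - \frac{7494071}{3}$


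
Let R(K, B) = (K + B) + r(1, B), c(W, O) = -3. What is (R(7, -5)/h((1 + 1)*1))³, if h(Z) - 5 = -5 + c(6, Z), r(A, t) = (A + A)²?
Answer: -8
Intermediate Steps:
r(A, t) = 4*A² (r(A, t) = (2*A)² = 4*A²)
R(K, B) = 4 + B + K (R(K, B) = (K + B) + 4*1² = (B + K) + 4*1 = (B + K) + 4 = 4 + B + K)
h(Z) = -3 (h(Z) = 5 + (-5 - 3) = 5 - 8 = -3)
(R(7, -5)/h((1 + 1)*1))³ = ((4 - 5 + 7)/(-3))³ = (6*(-⅓))³ = (-2)³ = -8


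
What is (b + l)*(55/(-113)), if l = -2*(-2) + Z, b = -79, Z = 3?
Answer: 3960/113 ≈ 35.044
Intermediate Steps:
l = 7 (l = -2*(-2) + 3 = 4 + 3 = 7)
(b + l)*(55/(-113)) = (-79 + 7)*(55/(-113)) = -3960*(-1)/113 = -72*(-55/113) = 3960/113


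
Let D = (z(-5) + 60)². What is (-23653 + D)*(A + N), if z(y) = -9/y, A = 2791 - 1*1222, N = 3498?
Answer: -2512441548/25 ≈ -1.0050e+8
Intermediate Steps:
A = 1569 (A = 2791 - 1222 = 1569)
D = 95481/25 (D = (-9/(-5) + 60)² = (-9*(-⅕) + 60)² = (9/5 + 60)² = (309/5)² = 95481/25 ≈ 3819.2)
(-23653 + D)*(A + N) = (-23653 + 95481/25)*(1569 + 3498) = -495844/25*5067 = -2512441548/25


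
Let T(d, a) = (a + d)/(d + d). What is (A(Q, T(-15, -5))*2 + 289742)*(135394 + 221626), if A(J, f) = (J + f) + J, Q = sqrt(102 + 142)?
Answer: 310332494600/3 + 2856160*sqrt(61) ≈ 1.0347e+11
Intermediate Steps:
Q = 2*sqrt(61) (Q = sqrt(244) = 2*sqrt(61) ≈ 15.620)
T(d, a) = (a + d)/(2*d) (T(d, a) = (a + d)/((2*d)) = (a + d)*(1/(2*d)) = (a + d)/(2*d))
A(J, f) = f + 2*J
(A(Q, T(-15, -5))*2 + 289742)*(135394 + 221626) = (((1/2)*(-5 - 15)/(-15) + 2*(2*sqrt(61)))*2 + 289742)*(135394 + 221626) = (((1/2)*(-1/15)*(-20) + 4*sqrt(61))*2 + 289742)*357020 = ((2/3 + 4*sqrt(61))*2 + 289742)*357020 = ((4/3 + 8*sqrt(61)) + 289742)*357020 = (869230/3 + 8*sqrt(61))*357020 = 310332494600/3 + 2856160*sqrt(61)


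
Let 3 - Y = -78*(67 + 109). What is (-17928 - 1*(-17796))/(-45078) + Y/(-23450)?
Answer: -9331373/16016350 ≈ -0.58262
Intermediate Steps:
Y = 13731 (Y = 3 - (-78)*(67 + 109) = 3 - (-78)*176 = 3 - 1*(-13728) = 3 + 13728 = 13731)
(-17928 - 1*(-17796))/(-45078) + Y/(-23450) = (-17928 - 1*(-17796))/(-45078) + 13731/(-23450) = (-17928 + 17796)*(-1/45078) + 13731*(-1/23450) = -132*(-1/45078) - 13731/23450 = 2/683 - 13731/23450 = -9331373/16016350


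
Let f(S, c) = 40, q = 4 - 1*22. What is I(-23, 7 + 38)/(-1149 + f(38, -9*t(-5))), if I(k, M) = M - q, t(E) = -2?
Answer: -63/1109 ≈ -0.056808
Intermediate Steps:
q = -18 (q = 4 - 22 = -18)
I(k, M) = 18 + M (I(k, M) = M - 1*(-18) = M + 18 = 18 + M)
I(-23, 7 + 38)/(-1149 + f(38, -9*t(-5))) = (18 + (7 + 38))/(-1149 + 40) = (18 + 45)/(-1109) = 63*(-1/1109) = -63/1109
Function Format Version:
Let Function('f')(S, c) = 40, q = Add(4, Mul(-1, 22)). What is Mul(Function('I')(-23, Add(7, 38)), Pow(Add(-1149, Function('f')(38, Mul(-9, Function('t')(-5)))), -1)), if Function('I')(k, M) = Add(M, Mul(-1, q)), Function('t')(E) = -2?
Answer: Rational(-63, 1109) ≈ -0.056808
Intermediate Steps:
q = -18 (q = Add(4, -22) = -18)
Function('I')(k, M) = Add(18, M) (Function('I')(k, M) = Add(M, Mul(-1, -18)) = Add(M, 18) = Add(18, M))
Mul(Function('I')(-23, Add(7, 38)), Pow(Add(-1149, Function('f')(38, Mul(-9, Function('t')(-5)))), -1)) = Mul(Add(18, Add(7, 38)), Pow(Add(-1149, 40), -1)) = Mul(Add(18, 45), Pow(-1109, -1)) = Mul(63, Rational(-1, 1109)) = Rational(-63, 1109)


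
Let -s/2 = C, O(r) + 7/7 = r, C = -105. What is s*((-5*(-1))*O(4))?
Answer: 3150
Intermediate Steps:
O(r) = -1 + r
s = 210 (s = -2*(-105) = 210)
s*((-5*(-1))*O(4)) = 210*((-5*(-1))*(-1 + 4)) = 210*(5*3) = 210*15 = 3150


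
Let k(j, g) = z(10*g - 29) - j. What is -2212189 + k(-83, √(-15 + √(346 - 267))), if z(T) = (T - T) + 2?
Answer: -2212104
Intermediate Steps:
z(T) = 2 (z(T) = 0 + 2 = 2)
k(j, g) = 2 - j
-2212189 + k(-83, √(-15 + √(346 - 267))) = -2212189 + (2 - 1*(-83)) = -2212189 + (2 + 83) = -2212189 + 85 = -2212104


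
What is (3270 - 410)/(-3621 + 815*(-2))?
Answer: -2860/5251 ≈ -0.54466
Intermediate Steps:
(3270 - 410)/(-3621 + 815*(-2)) = 2860/(-3621 - 1630) = 2860/(-5251) = 2860*(-1/5251) = -2860/5251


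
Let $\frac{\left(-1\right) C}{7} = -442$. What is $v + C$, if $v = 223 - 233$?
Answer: $3084$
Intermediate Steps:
$v = -10$ ($v = 223 - 233 = -10$)
$C = 3094$ ($C = \left(-7\right) \left(-442\right) = 3094$)
$v + C = -10 + 3094 = 3084$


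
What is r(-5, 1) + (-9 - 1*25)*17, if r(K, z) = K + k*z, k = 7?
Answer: -576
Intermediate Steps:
r(K, z) = K + 7*z
r(-5, 1) + (-9 - 1*25)*17 = (-5 + 7*1) + (-9 - 1*25)*17 = (-5 + 7) + (-9 - 25)*17 = 2 - 34*17 = 2 - 578 = -576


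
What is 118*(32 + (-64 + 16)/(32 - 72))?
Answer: 19588/5 ≈ 3917.6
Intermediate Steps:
118*(32 + (-64 + 16)/(32 - 72)) = 118*(32 - 48/(-40)) = 118*(32 - 48*(-1/40)) = 118*(32 + 6/5) = 118*(166/5) = 19588/5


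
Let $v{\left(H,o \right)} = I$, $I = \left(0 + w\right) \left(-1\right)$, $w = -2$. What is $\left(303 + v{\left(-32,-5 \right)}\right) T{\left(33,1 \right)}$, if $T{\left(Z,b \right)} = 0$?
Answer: $0$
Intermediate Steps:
$I = 2$ ($I = \left(0 - 2\right) \left(-1\right) = \left(-2\right) \left(-1\right) = 2$)
$v{\left(H,o \right)} = 2$
$\left(303 + v{\left(-32,-5 \right)}\right) T{\left(33,1 \right)} = \left(303 + 2\right) 0 = 305 \cdot 0 = 0$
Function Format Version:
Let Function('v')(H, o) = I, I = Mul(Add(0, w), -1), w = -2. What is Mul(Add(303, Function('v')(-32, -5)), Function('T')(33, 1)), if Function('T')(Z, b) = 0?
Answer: 0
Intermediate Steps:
I = 2 (I = Mul(Add(0, -2), -1) = Mul(-2, -1) = 2)
Function('v')(H, o) = 2
Mul(Add(303, Function('v')(-32, -5)), Function('T')(33, 1)) = Mul(Add(303, 2), 0) = Mul(305, 0) = 0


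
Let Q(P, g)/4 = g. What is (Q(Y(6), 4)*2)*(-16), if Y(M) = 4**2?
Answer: -512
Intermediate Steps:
Y(M) = 16
Q(P, g) = 4*g
(Q(Y(6), 4)*2)*(-16) = ((4*4)*2)*(-16) = (16*2)*(-16) = 32*(-16) = -512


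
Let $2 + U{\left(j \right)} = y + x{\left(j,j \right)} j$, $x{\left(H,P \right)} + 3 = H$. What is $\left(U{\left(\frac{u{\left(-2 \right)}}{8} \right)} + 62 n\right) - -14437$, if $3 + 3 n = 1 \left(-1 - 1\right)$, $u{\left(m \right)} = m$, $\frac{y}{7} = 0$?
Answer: $\frac{687959}{48} \approx 14332.0$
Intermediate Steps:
$y = 0$ ($y = 7 \cdot 0 = 0$)
$x{\left(H,P \right)} = -3 + H$
$n = - \frac{5}{3}$ ($n = -1 + \frac{1 \left(-1 - 1\right)}{3} = -1 + \frac{1 \left(-2\right)}{3} = -1 + \frac{1}{3} \left(-2\right) = -1 - \frac{2}{3} = - \frac{5}{3} \approx -1.6667$)
$U{\left(j \right)} = -2 + j \left(-3 + j\right)$ ($U{\left(j \right)} = -2 + \left(0 + \left(-3 + j\right) j\right) = -2 + \left(0 + j \left(-3 + j\right)\right) = -2 + j \left(-3 + j\right)$)
$\left(U{\left(\frac{u{\left(-2 \right)}}{8} \right)} + 62 n\right) - -14437 = \left(\left(-2 + - \frac{2}{8} \left(-3 - \frac{2}{8}\right)\right) + 62 \left(- \frac{5}{3}\right)\right) - -14437 = \left(\left(-2 + \left(-2\right) \frac{1}{8} \left(-3 - \frac{1}{4}\right)\right) - \frac{310}{3}\right) + 14437 = \left(\left(-2 - \frac{-3 - \frac{1}{4}}{4}\right) - \frac{310}{3}\right) + 14437 = \left(\left(-2 - - \frac{13}{16}\right) - \frac{310}{3}\right) + 14437 = \left(\left(-2 + \frac{13}{16}\right) - \frac{310}{3}\right) + 14437 = \left(- \frac{19}{16} - \frac{310}{3}\right) + 14437 = - \frac{5017}{48} + 14437 = \frac{687959}{48}$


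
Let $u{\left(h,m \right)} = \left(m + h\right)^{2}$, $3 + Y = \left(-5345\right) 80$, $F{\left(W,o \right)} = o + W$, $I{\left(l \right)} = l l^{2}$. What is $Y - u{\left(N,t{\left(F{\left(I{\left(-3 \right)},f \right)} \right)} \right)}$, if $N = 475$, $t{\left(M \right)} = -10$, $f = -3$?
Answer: $-643828$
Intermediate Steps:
$I{\left(l \right)} = l^{3}$
$F{\left(W,o \right)} = W + o$
$Y = -427603$ ($Y = -3 - 427600 = -427603$)
$u{\left(h,m \right)} = \left(h + m\right)^{2}$
$Y - u{\left(N,t{\left(F{\left(I{\left(-3 \right)},f \right)} \right)} \right)} = -427603 - \left(475 - 10\right)^{2} = -427603 - 465^{2} = -427603 - 216225 = -643828$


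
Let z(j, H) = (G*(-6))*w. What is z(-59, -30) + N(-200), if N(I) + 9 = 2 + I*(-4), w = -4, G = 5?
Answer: 913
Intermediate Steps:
N(I) = -7 - 4*I (N(I) = -9 + (2 + I*(-4)) = -9 + (2 - 4*I) = -7 - 4*I)
z(j, H) = 120 (z(j, H) = (5*(-6))*(-4) = -30*(-4) = 120)
z(-59, -30) + N(-200) = 120 + (-7 - 4*(-200)) = 120 + (-7 + 800) = 120 + 793 = 913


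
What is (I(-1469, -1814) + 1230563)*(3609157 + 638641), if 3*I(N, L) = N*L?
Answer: 27000936836090/3 ≈ 9.0003e+12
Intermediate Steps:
I(N, L) = L*N/3 (I(N, L) = (N*L)/3 = (L*N)/3 = L*N/3)
(I(-1469, -1814) + 1230563)*(3609157 + 638641) = ((1/3)*(-1814)*(-1469) + 1230563)*(3609157 + 638641) = (2664766/3 + 1230563)*4247798 = (6356455/3)*4247798 = 27000936836090/3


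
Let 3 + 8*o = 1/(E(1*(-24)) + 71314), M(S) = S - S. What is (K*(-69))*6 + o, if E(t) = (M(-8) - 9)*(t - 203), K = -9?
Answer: 1093202693/293428 ≈ 3725.6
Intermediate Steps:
M(S) = 0
E(t) = 1827 - 9*t (E(t) = (0 - 9)*(t - 203) = -9*(-203 + t) = 1827 - 9*t)
o = -110035/293428 (o = -3/8 + 1/(8*((1827 - 9*(-24)) + 71314)) = -3/8 + 1/(8*((1827 + 216) + 71314)) = -3/8 + 1/(8*(2043 + 71314)) = -3/8 + (⅛)/73357 = -3/8 + (⅛)*(1/73357) = -3/8 + 1/586856 = -110035/293428 ≈ -0.37500)
(K*(-69))*6 + o = -9*(-69)*6 - 110035/293428 = 621*6 - 110035/293428 = 3726 - 110035/293428 = 1093202693/293428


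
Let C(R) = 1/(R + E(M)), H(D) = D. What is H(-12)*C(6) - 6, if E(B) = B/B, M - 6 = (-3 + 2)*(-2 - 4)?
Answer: -54/7 ≈ -7.7143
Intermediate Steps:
M = 12 (M = 6 + (-3 + 2)*(-2 - 4) = 6 - 1*(-6) = 6 + 6 = 12)
E(B) = 1
C(R) = 1/(1 + R) (C(R) = 1/(R + 1) = 1/(1 + R))
H(-12)*C(6) - 6 = -12/(1 + 6) - 6 = -12/7 - 6 = -54/7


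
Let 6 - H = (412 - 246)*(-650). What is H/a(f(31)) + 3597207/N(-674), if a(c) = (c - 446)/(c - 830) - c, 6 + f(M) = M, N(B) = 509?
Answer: 13332711379/5014668 ≈ 2658.7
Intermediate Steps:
f(M) = -6 + M
H = 107906 (H = 6 - (412 - 246)*(-650) = 6 - 166*(-650) = 6 - 1*(-107900) = 6 + 107900 = 107906)
a(c) = -c + (-446 + c)/(-830 + c) (a(c) = (-446 + c)/(-830 + c) - c = -c + (-446 + c)/(-830 + c))
H/a(f(31)) + 3597207/N(-674) = 107906/(((-446 - (-6 + 31)² + 831*(-6 + 31))/(-830 + (-6 + 31)))) + 3597207/509 = 107906/(((-446 - 1*25² + 831*25)/(-830 + 25))) + 3597207*(1/509) = 107906/(((-446 - 1*625 + 20775)/(-805))) + 3597207/509 = 107906/((-(-446 - 625 + 20775)/805)) + 3597207/509 = 107906/((-1/805*19704)) + 3597207/509 = 107906/(-19704/805) + 3597207/509 = 107906*(-805/19704) + 3597207/509 = -43432165/9852 + 3597207/509 = 13332711379/5014668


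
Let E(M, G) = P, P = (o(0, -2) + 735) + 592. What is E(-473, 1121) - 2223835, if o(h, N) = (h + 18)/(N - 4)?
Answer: -2222511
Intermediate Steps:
o(h, N) = (18 + h)/(-4 + N)
P = 1324 (P = ((18 + 0)/(-4 - 2) + 735) + 592 = (18/(-6) + 735) + 592 = (-⅙*18 + 735) + 592 = (-3 + 735) + 592 = 732 + 592 = 1324)
E(M, G) = 1324
E(-473, 1121) - 2223835 = 1324 - 2223835 = -2222511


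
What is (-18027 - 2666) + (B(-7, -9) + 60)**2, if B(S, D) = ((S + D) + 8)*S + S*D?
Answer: 11348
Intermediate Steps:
B(S, D) = D*S + S*(8 + D + S) (B(S, D) = ((D + S) + 8)*S + D*S = (8 + D + S)*S + D*S = S*(8 + D + S) + D*S = D*S + S*(8 + D + S))
(-18027 - 2666) + (B(-7, -9) + 60)**2 = (-18027 - 2666) + (-7*(8 - 7 + 2*(-9)) + 60)**2 = -20693 + (-7*(8 - 7 - 18) + 60)**2 = -20693 + (-7*(-17) + 60)**2 = -20693 + (119 + 60)**2 = -20693 + 179**2 = -20693 + 32041 = 11348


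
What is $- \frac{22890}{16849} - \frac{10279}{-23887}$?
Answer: $- \frac{53368937}{57496009} \approx -0.92822$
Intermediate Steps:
$- \frac{22890}{16849} - \frac{10279}{-23887} = \left(-22890\right) \frac{1}{16849} - - \frac{10279}{23887} = - \frac{3270}{2407} + \frac{10279}{23887} = - \frac{53368937}{57496009}$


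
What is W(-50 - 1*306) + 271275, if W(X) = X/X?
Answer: 271276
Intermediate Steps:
W(X) = 1
W(-50 - 1*306) + 271275 = 1 + 271275 = 271276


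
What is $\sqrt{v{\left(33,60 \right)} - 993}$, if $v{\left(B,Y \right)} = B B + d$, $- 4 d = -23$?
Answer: $\frac{\sqrt{407}}{2} \approx 10.087$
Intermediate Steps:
$d = \frac{23}{4}$ ($d = \left(- \frac{1}{4}\right) \left(-23\right) = \frac{23}{4} \approx 5.75$)
$v{\left(B,Y \right)} = \frac{23}{4} + B^{2}$ ($v{\left(B,Y \right)} = B B + \frac{23}{4} = B^{2} + \frac{23}{4} = \frac{23}{4} + B^{2}$)
$\sqrt{v{\left(33,60 \right)} - 993} = \sqrt{\left(\frac{23}{4} + 33^{2}\right) - 993} = \sqrt{\left(\frac{23}{4} + 1089\right) - 993} = \sqrt{\frac{4379}{4} - 993} = \sqrt{\frac{407}{4}} = \frac{\sqrt{407}}{2}$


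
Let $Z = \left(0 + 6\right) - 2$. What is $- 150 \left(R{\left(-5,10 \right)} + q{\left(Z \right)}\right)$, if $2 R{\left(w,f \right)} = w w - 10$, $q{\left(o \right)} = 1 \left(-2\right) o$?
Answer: $75$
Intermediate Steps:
$Z = 4$ ($Z = 6 - 2 = 4$)
$q{\left(o \right)} = - 2 o$
$R{\left(w,f \right)} = -5 + \frac{w^{2}}{2}$ ($R{\left(w,f \right)} = \frac{w w - 10}{2} = \frac{w^{2} - 10}{2} = \frac{-10 + w^{2}}{2} = -5 + \frac{w^{2}}{2}$)
$- 150 \left(R{\left(-5,10 \right)} + q{\left(Z \right)}\right) = - 150 \left(\left(-5 + \frac{\left(-5\right)^{2}}{2}\right) - 8\right) = - 150 \left(\left(-5 + \frac{1}{2} \cdot 25\right) - 8\right) = - 150 \left(\left(-5 + \frac{25}{2}\right) - 8\right) = - 150 \left(\frac{15}{2} - 8\right) = \left(-150\right) \left(- \frac{1}{2}\right) = 75$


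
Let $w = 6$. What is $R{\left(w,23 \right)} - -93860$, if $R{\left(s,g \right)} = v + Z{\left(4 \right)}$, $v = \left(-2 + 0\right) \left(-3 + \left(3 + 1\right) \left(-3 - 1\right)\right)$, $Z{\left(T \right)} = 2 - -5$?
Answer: $93905$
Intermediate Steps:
$Z{\left(T \right)} = 7$ ($Z{\left(T \right)} = 2 + 5 = 7$)
$v = 38$ ($v = - 2 \left(-3 + 4 \left(-4\right)\right) = - 2 \left(-3 - 16\right) = \left(-2\right) \left(-19\right) = 38$)
$R{\left(s,g \right)} = 45$ ($R{\left(s,g \right)} = 38 + 7 = 45$)
$R{\left(w,23 \right)} - -93860 = 45 - -93860 = 45 + 93860 = 93905$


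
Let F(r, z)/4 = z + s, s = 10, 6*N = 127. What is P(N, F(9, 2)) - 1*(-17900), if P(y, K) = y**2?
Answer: 660529/36 ≈ 18348.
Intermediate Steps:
N = 127/6 (N = (1/6)*127 = 127/6 ≈ 21.167)
F(r, z) = 40 + 4*z (F(r, z) = 4*(z + 10) = 4*(10 + z) = 40 + 4*z)
P(N, F(9, 2)) - 1*(-17900) = (127/6)**2 - 1*(-17900) = 16129/36 + 17900 = 660529/36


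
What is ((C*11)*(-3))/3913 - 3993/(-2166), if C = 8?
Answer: 5017595/2825186 ≈ 1.7760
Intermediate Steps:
((C*11)*(-3))/3913 - 3993/(-2166) = ((8*11)*(-3))/3913 - 3993/(-2166) = (88*(-3))*(1/3913) - 3993*(-1/2166) = -264*1/3913 + 1331/722 = -264/3913 + 1331/722 = 5017595/2825186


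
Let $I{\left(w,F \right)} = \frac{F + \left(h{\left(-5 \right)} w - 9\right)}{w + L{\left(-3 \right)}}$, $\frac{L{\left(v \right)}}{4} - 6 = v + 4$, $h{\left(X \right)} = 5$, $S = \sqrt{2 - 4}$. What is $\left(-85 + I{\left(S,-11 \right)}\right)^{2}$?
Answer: $\frac{6400 \left(- 449 i + 30 \sqrt{2}\right)}{- 391 i + 28 \sqrt{2}} \approx 7344.4 - 49.343 i$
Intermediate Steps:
$S = i \sqrt{2}$ ($S = \sqrt{-2} = i \sqrt{2} \approx 1.4142 i$)
$L{\left(v \right)} = 40 + 4 v$ ($L{\left(v \right)} = 24 + 4 \left(v + 4\right) = 24 + 4 \left(4 + v\right) = 24 + \left(16 + 4 v\right) = 40 + 4 v$)
$I{\left(w,F \right)} = \frac{-9 + F + 5 w}{28 + w}$ ($I{\left(w,F \right)} = \frac{F + \left(5 w - 9\right)}{w + \left(40 + 4 \left(-3\right)\right)} = \frac{F + \left(-9 + 5 w\right)}{w + \left(40 - 12\right)} = \frac{-9 + F + 5 w}{w + 28} = \frac{-9 + F + 5 w}{28 + w}$)
$\left(-85 + I{\left(S,-11 \right)}\right)^{2} = \left(-85 + \frac{-9 - 11 + 5 i \sqrt{2}}{28 + i \sqrt{2}}\right)^{2} = \left(-85 + \frac{-20 + 5 i \sqrt{2}}{28 + i \sqrt{2}}\right)^{2}$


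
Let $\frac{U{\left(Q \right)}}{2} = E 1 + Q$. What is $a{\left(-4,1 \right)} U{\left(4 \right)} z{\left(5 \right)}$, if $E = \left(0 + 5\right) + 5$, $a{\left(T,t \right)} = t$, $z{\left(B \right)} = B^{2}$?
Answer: $700$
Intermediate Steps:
$E = 10$ ($E = 5 + 5 = 10$)
$U{\left(Q \right)} = 20 + 2 Q$ ($U{\left(Q \right)} = 2 \left(10 \cdot 1 + Q\right) = 2 \left(10 + Q\right) = 20 + 2 Q$)
$a{\left(-4,1 \right)} U{\left(4 \right)} z{\left(5 \right)} = 1 \left(20 + 2 \cdot 4\right) 5^{2} = 1 \left(20 + 8\right) 25 = 1 \cdot 28 \cdot 25 = 28 \cdot 25 = 700$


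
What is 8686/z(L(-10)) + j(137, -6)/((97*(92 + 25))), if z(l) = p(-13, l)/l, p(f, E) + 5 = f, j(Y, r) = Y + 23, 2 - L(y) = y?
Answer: -65718116/11349 ≈ -5790.7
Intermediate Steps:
L(y) = 2 - y
j(Y, r) = 23 + Y
p(f, E) = -5 + f
z(l) = -18/l (z(l) = (-5 - 13)/l = -18/l)
8686/z(L(-10)) + j(137, -6)/((97*(92 + 25))) = 8686/((-18/(2 - 1*(-10)))) + (23 + 137)/((97*(92 + 25))) = 8686/((-18/(2 + 10))) + 160/((97*117)) = 8686/((-18/12)) + 160/11349 = 8686/((-18*1/12)) + 160*(1/11349) = 8686/(-3/2) + 160/11349 = 8686*(-2/3) + 160/11349 = -17372/3 + 160/11349 = -65718116/11349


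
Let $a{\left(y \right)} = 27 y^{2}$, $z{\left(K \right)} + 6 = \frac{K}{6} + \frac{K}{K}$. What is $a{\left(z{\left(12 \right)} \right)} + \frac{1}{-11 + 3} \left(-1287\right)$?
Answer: $\frac{3231}{8} \approx 403.88$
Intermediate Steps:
$z{\left(K \right)} = -5 + \frac{K}{6}$ ($z{\left(K \right)} = -6 + \left(\frac{K}{6} + \frac{K}{K}\right) = -6 + \left(K \frac{1}{6} + 1\right) = -6 + \left(\frac{K}{6} + 1\right) = -6 + \left(1 + \frac{K}{6}\right) = -5 + \frac{K}{6}$)
$a{\left(z{\left(12 \right)} \right)} + \frac{1}{-11 + 3} \left(-1287\right) = 27 \left(-5 + \frac{1}{6} \cdot 12\right)^{2} + \frac{1}{-11 + 3} \left(-1287\right) = 27 \left(-5 + 2\right)^{2} + \frac{1}{-8} \left(-1287\right) = 27 \left(-3\right)^{2} - - \frac{1287}{8} = 27 \cdot 9 + \frac{1287}{8} = 243 + \frac{1287}{8} = \frac{3231}{8}$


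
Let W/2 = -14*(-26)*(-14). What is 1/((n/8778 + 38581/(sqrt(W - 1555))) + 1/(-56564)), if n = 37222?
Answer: 3070016256919762730580/91752936293518175531754851 + 2377852267481850486096*I*sqrt(11747)/91752936293518175531754851 ≈ 3.346e-5 + 0.0028089*I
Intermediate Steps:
W = -10192 (W = 2*(-14*(-26)*(-14)) = 2*(364*(-14)) = 2*(-5096) = -10192)
1/((n/8778 + 38581/(sqrt(W - 1555))) + 1/(-56564)) = 1/((37222/8778 + 38581/(sqrt(-10192 - 1555))) + 1/(-56564)) = 1/((37222*(1/8778) + 38581/(sqrt(-11747))) - 1/56564) = 1/((18611/4389 + 38581/((I*sqrt(11747)))) - 1/56564) = 1/((18611/4389 + 38581*(-I*sqrt(11747)/11747)) - 1/56564) = 1/((18611/4389 - 38581*I*sqrt(11747)/11747) - 1/56564) = 1/(1052708215/248259396 - 38581*I*sqrt(11747)/11747)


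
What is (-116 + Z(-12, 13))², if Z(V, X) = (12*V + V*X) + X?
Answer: 162409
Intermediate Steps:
Z(V, X) = X + 12*V + V*X
(-116 + Z(-12, 13))² = (-116 + (13 + 12*(-12) - 12*13))² = (-116 + (13 - 144 - 156))² = (-116 - 287)² = (-403)² = 162409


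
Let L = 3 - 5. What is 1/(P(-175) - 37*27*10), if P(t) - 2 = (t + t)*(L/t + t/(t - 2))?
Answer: -177/1829834 ≈ -9.6730e-5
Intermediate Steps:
L = -2
P(t) = 2 + 2*t*(-2/t + t/(-2 + t)) (P(t) = 2 + (t + t)*(-2/t + t/(t - 2)) = 2 + (2*t)*(-2/t + t/(-2 + t)) = 2 + 2*t*(-2/t + t/(-2 + t)))
1/(P(-175) - 37*27*10) = 1/(2*(2 + (-175)**2 - 1*(-175))/(-2 - 175) - 37*27*10) = 1/(2*(2 + 30625 + 175)/(-177) - 999*10) = 1/(2*(-1/177)*30802 - 9990) = 1/(-61604/177 - 9990) = 1/(-1829834/177) = -177/1829834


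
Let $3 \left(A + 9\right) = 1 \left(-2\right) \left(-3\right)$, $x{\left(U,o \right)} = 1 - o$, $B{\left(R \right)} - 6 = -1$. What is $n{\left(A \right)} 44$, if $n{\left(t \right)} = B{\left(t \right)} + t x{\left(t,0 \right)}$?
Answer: $-88$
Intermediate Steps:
$B{\left(R \right)} = 5$ ($B{\left(R \right)} = 6 - 1 = 5$)
$A = -7$ ($A = -9 + \frac{1 \left(-2\right) \left(-3\right)}{3} = -9 + \frac{\left(-2\right) \left(-3\right)}{3} = -9 + \frac{1}{3} \cdot 6 = -9 + 2 = -7$)
$n{\left(t \right)} = 5 + t$ ($n{\left(t \right)} = 5 + t \left(1 - 0\right) = 5 + t \left(1 + 0\right) = 5 + t 1 = 5 + t$)
$n{\left(A \right)} 44 = \left(5 - 7\right) 44 = \left(-2\right) 44 = -88$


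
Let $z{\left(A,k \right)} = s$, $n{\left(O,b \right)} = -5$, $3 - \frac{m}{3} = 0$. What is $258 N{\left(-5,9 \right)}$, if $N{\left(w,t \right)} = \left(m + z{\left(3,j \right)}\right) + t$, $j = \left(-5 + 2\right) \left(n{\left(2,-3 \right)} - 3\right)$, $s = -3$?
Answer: $3870$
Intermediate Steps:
$m = 9$ ($m = 9 - 0 = 9 + 0 = 9$)
$j = 24$ ($j = \left(-5 + 2\right) \left(-5 - 3\right) = \left(-3\right) \left(-8\right) = 24$)
$z{\left(A,k \right)} = -3$
$N{\left(w,t \right)} = 6 + t$ ($N{\left(w,t \right)} = \left(9 - 3\right) + t = 6 + t$)
$258 N{\left(-5,9 \right)} = 258 \left(6 + 9\right) = 258 \cdot 15 = 3870$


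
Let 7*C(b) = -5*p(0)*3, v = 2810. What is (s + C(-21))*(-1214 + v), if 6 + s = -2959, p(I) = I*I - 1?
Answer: -4728720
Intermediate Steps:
p(I) = -1 + I² (p(I) = I² - 1 = -1 + I²)
s = -2965 (s = -6 - 2959 = -2965)
C(b) = 15/7 (C(b) = (-5*(-1 + 0²)*3)/7 = (-5*(-1 + 0)*3)/7 = (-5*(-1)*3)/7 = (5*3)/7 = (⅐)*15 = 15/7)
(s + C(-21))*(-1214 + v) = (-2965 + 15/7)*(-1214 + 2810) = -20740/7*1596 = -4728720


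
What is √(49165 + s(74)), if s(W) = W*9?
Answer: √49831 ≈ 223.23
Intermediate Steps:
s(W) = 9*W
√(49165 + s(74)) = √(49165 + 9*74) = √(49165 + 666) = √49831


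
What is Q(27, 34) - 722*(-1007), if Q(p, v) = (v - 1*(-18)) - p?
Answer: 727079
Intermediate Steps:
Q(p, v) = 18 + v - p (Q(p, v) = (v + 18) - p = (18 + v) - p = 18 + v - p)
Q(27, 34) - 722*(-1007) = (18 + 34 - 1*27) - 722*(-1007) = (18 + 34 - 27) + 727054 = 25 + 727054 = 727079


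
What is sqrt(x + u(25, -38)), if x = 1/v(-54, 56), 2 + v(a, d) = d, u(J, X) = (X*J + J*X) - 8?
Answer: I*sqrt(618186)/18 ≈ 43.68*I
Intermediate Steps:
u(J, X) = -8 + 2*J*X (u(J, X) = (J*X + J*X) - 8 = 2*J*X - 8 = -8 + 2*J*X)
v(a, d) = -2 + d
x = 1/54 (x = 1/(-2 + 56) = 1/54 ≈ 0.018519)
sqrt(x + u(25, -38)) = sqrt(1/54 + (-8 + 2*25*(-38))) = sqrt(1/54 + (-8 - 1900)) = sqrt(1/54 - 1908) = sqrt(-103031/54) = I*sqrt(618186)/18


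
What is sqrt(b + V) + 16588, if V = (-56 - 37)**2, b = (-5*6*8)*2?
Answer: 16588 + sqrt(8169) ≈ 16678.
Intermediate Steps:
b = -480 (b = -30*8*2 = -240*2 = -480)
V = 8649 (V = (-93)**2 = 8649)
sqrt(b + V) + 16588 = sqrt(-480 + 8649) + 16588 = sqrt(8169) + 16588 = 16588 + sqrt(8169)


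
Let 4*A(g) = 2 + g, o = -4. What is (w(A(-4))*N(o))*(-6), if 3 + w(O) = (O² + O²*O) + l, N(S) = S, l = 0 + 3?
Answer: 3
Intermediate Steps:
l = 3
A(g) = ½ + g/4 (A(g) = (2 + g)/4 = ½ + g/4)
w(O) = O² + O³ (w(O) = -3 + ((O² + O²*O) + 3) = -3 + ((O² + O³) + 3) = -3 + (3 + O² + O³) = O² + O³)
(w(A(-4))*N(o))*(-6) = (((½ + (¼)*(-4))²*(1 + (½ + (¼)*(-4))))*(-4))*(-6) = (((½ - 1)²*(1 + (½ - 1)))*(-4))*(-6) = (((-½)²*(1 - ½))*(-4))*(-6) = (((¼)*(½))*(-4))*(-6) = ((⅛)*(-4))*(-6) = -½*(-6) = 3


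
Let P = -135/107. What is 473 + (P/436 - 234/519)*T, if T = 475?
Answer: 2077936283/8070796 ≈ 257.46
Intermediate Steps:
P = -135/107 (P = -135*1/107 = -135/107 ≈ -1.2617)
473 + (P/436 - 234/519)*T = 473 + (-135/107/436 - 234/519)*475 = 473 + (-135/107*1/436 - 234*1/519)*475 = 473 + (-135/46652 - 78/173)*475 = 473 - 3662211/8070796*475 = 473 - 1739550225/8070796 = 2077936283/8070796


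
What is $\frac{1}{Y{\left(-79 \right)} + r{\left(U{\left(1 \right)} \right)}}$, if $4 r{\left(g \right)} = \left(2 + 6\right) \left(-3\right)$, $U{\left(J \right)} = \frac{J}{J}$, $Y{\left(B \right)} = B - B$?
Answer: $- \frac{1}{6} \approx -0.16667$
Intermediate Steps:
$Y{\left(B \right)} = 0$
$U{\left(J \right)} = 1$
$r{\left(g \right)} = -6$ ($r{\left(g \right)} = \frac{\left(2 + 6\right) \left(-3\right)}{4} = \frac{8 \left(-3\right)}{4} = \frac{1}{4} \left(-24\right) = -6$)
$\frac{1}{Y{\left(-79 \right)} + r{\left(U{\left(1 \right)} \right)}} = \frac{1}{0 - 6} = \frac{1}{-6} = - \frac{1}{6}$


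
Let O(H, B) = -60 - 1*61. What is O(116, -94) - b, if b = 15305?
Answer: -15426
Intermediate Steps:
O(H, B) = -121 (O(H, B) = -60 - 61 = -121)
O(116, -94) - b = -121 - 1*15305 = -121 - 15305 = -15426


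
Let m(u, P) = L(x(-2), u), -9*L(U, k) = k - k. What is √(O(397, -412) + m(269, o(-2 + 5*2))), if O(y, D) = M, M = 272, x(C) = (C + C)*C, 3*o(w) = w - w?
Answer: 4*√17 ≈ 16.492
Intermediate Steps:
o(w) = 0 (o(w) = (w - w)/3 = (⅓)*0 = 0)
x(C) = 2*C² (x(C) = (2*C)*C = 2*C²)
L(U, k) = 0 (L(U, k) = -(k - k)/9 = -⅑*0 = 0)
O(y, D) = 272
m(u, P) = 0
√(O(397, -412) + m(269, o(-2 + 5*2))) = √(272 + 0) = √272 = 4*√17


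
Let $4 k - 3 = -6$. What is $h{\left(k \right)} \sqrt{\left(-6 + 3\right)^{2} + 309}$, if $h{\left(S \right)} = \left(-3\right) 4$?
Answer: $- 12 \sqrt{318} \approx -213.99$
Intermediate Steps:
$k = - \frac{3}{4}$ ($k = \frac{3}{4} + \frac{1}{4} \left(-6\right) = \frac{3}{4} - \frac{3}{2} = - \frac{3}{4} \approx -0.75$)
$h{\left(S \right)} = -12$
$h{\left(k \right)} \sqrt{\left(-6 + 3\right)^{2} + 309} = - 12 \sqrt{\left(-6 + 3\right)^{2} + 309} = - 12 \sqrt{\left(-3\right)^{2} + 309} = - 12 \sqrt{9 + 309} = - 12 \sqrt{318}$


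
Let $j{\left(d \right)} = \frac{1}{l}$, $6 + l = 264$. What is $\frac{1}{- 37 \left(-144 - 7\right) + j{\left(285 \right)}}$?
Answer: $\frac{258}{1441447} \approx 0.00017899$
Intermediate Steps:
$l = 258$ ($l = -6 + 264 = 258$)
$j{\left(d \right)} = \frac{1}{258}$
$\frac{1}{- 37 \left(-144 - 7\right) + j{\left(285 \right)}} = \frac{1}{- 37 \left(-144 - 7\right) + \frac{1}{258}} = \frac{1}{\left(-37\right) \left(-151\right) + \frac{1}{258}} = \frac{1}{5587 + \frac{1}{258}} = \frac{1}{\frac{1441447}{258}} = \frac{258}{1441447}$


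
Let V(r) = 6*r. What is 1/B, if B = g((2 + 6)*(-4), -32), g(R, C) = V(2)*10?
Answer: 1/120 ≈ 0.0083333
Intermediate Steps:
g(R, C) = 120 (g(R, C) = (6*2)*10 = 12*10 = 120)
B = 120
1/B = 1/120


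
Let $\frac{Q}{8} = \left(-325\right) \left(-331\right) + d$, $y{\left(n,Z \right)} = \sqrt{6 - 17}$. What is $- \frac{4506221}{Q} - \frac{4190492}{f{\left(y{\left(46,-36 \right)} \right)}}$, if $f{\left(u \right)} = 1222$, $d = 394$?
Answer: $- \frac{1812526224023}{527752472} \approx -3434.4$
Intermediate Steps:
$y{\left(n,Z \right)} = i \sqrt{11}$ ($y{\left(n,Z \right)} = \sqrt{-11} = i \sqrt{11}$)
$Q = 863752$ ($Q = 8 \left(\left(-325\right) \left(-331\right) + 394\right) = 8 \left(107575 + 394\right) = 8 \cdot 107969 = 863752$)
$- \frac{4506221}{Q} - \frac{4190492}{f{\left(y{\left(46,-36 \right)} \right)}} = - \frac{4506221}{863752} - \frac{4190492}{1222} = \left(-4506221\right) \frac{1}{863752} - \frac{2095246}{611} = - \frac{4506221}{863752} - \frac{2095246}{611} = - \frac{1812526224023}{527752472}$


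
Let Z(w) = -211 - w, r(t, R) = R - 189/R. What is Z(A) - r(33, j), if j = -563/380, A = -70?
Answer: -57140171/213940 ≈ -267.08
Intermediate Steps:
j = -563/380 (j = -563*1/380 = -563/380 ≈ -1.4816)
Z(A) - r(33, j) = (-211 - 1*(-70)) - (-563/380 - 189/(-563/380)) = (-211 + 70) - (-563/380 - 189*(-380/563)) = -141 - (-563/380 + 71820/563) = -141 - 1*26974631/213940 = -141 - 26974631/213940 = -57140171/213940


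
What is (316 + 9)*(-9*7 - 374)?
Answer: -142025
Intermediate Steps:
(316 + 9)*(-9*7 - 374) = 325*(-63 - 374) = 325*(-437) = -142025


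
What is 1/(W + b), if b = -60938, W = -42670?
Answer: -1/103608 ≈ -9.6518e-6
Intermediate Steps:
1/(W + b) = 1/(-42670 - 60938) = 1/(-103608) = -1/103608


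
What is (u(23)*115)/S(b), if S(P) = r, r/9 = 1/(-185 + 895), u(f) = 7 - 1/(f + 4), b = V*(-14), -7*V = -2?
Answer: 15350200/243 ≈ 63170.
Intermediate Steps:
V = 2/7 (V = -⅐*(-2) = 2/7 ≈ 0.28571)
b = -4 (b = (2/7)*(-14) = -4)
u(f) = 7 - 1/(4 + f)
r = 9/710 (r = 9/(-185 + 895) = 9/710 ≈ 0.012676)
S(P) = 9/710
(u(23)*115)/S(b) = (((27 + 7*23)/(4 + 23))*115)/(9/710) = (((27 + 161)/27)*115)*(710/9) = (((1/27)*188)*115)*(710/9) = ((188/27)*115)*(710/9) = (21620/27)*(710/9) = 15350200/243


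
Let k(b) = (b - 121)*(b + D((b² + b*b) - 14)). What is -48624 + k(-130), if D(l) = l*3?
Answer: -25456852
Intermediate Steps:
D(l) = 3*l
k(b) = (-121 + b)*(-42 + b + 6*b²) (k(b) = (b - 121)*(b + 3*((b² + b*b) - 14)) = (-121 + b)*(b + 3*((b² + b²) - 14)) = (-121 + b)*(b + 3*(2*b² - 14)) = (-121 + b)*(b + 3*(-14 + 2*b²)) = (-121 + b)*(b + (-42 + 6*b²)) = (-121 + b)*(-42 + b + 6*b²))
-48624 + k(-130) = -48624 + (5082 - 725*(-130)² - 163*(-130) + 6*(-130)³) = -48624 + (5082 - 725*16900 + 21190 + 6*(-2197000)) = -48624 + (5082 - 12252500 + 21190 - 13182000) = -48624 - 25408228 = -25456852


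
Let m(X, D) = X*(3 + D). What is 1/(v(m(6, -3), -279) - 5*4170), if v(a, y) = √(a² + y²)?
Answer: -1/20571 ≈ -4.8612e-5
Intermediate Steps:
1/(v(m(6, -3), -279) - 5*4170) = 1/(√((6*(3 - 3))² + (-279)²) - 5*4170) = 1/(√((6*0)² + 77841) - 20850) = 1/(√(0² + 77841) - 20850) = 1/(√(0 + 77841) - 20850) = 1/(√77841 - 20850) = 1/(279 - 20850) = 1/(-20571) = -1/20571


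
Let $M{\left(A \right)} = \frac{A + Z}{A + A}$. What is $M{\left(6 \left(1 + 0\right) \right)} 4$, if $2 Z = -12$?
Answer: $0$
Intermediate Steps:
$Z = -6$ ($Z = \frac{1}{2} \left(-12\right) = -6$)
$M{\left(A \right)} = \frac{-6 + A}{2 A}$ ($M{\left(A \right)} = \frac{A - 6}{A + A} = \frac{-6 + A}{2 A}$)
$M{\left(6 \left(1 + 0\right) \right)} 4 = \frac{-6 + 6 \left(1 + 0\right)}{2 \cdot 6 \left(1 + 0\right)} 4 = \frac{-6 + 6 \cdot 1}{2 \cdot 6 \cdot 1} \cdot 4 = \frac{-6 + 6}{2 \cdot 6} \cdot 4 = \frac{1}{2} \cdot \frac{1}{6} \cdot 0 \cdot 4 = 0 \cdot 4 = 0$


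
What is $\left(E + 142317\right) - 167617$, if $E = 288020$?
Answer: $262720$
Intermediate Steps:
$\left(E + 142317\right) - 167617 = \left(288020 + 142317\right) - 167617 = 430337 - 167617 = 262720$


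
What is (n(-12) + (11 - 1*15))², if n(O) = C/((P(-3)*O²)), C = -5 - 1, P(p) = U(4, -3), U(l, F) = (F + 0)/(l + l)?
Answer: 1225/81 ≈ 15.123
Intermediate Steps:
U(l, F) = F/(2*l) (U(l, F) = F/((2*l)) = F*(1/(2*l)) = F/(2*l))
P(p) = -3/8 (P(p) = (½)*(-3)/4 = (½)*(-3)*(¼) = -3/8)
C = -6
n(O) = 16/O² (n(O) = -6*(-8/(3*O²)) = -(-16)/O² = 16/O²)
(n(-12) + (11 - 1*15))² = (16/(-12)² + (11 - 1*15))² = (16*(1/144) + (11 - 15))² = (⅑ - 4)² = (-35/9)² = 1225/81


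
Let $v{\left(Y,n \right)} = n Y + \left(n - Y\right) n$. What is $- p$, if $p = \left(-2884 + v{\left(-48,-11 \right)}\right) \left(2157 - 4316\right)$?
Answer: $-5965317$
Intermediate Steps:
$v{\left(Y,n \right)} = Y n + n \left(n - Y\right)$
$p = 5965317$ ($p = \left(-2884 + \left(-11\right)^{2}\right) \left(2157 - 4316\right) = \left(-2884 + 121\right) \left(-2159\right) = \left(-2763\right) \left(-2159\right) = 5965317$)
$- p = \left(-1\right) 5965317 = -5965317$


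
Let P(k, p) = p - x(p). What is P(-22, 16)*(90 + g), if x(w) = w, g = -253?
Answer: 0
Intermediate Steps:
P(k, p) = 0 (P(k, p) = p - p = 0)
P(-22, 16)*(90 + g) = 0*(90 - 253) = 0*(-163) = 0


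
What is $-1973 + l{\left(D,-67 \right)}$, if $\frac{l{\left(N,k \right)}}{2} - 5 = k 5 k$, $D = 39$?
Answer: $42927$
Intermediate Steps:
$l{\left(N,k \right)} = 10 + 10 k^{2}$ ($l{\left(N,k \right)} = 10 + 2 k 5 k = 10 + 2 \cdot 5 k k = 10 + 2 \cdot 5 k^{2} = 10 + 10 k^{2}$)
$-1973 + l{\left(D,-67 \right)} = -1973 + \left(10 + 10 \left(-67\right)^{2}\right) = -1973 + \left(10 + 10 \cdot 4489\right) = -1973 + \left(10 + 44890\right) = -1973 + 44900 = 42927$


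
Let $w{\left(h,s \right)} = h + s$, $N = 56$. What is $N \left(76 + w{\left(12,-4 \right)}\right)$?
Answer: $4704$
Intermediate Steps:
$N \left(76 + w{\left(12,-4 \right)}\right) = 56 \left(76 + \left(12 - 4\right)\right) = 56 \left(76 + 8\right) = 56 \cdot 84 = 4704$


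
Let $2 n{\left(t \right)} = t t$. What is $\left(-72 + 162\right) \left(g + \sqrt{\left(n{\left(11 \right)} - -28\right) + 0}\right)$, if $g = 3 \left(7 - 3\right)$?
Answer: $1080 + 45 \sqrt{354} \approx 1926.7$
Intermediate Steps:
$n{\left(t \right)} = \frac{t^{2}}{2}$ ($n{\left(t \right)} = \frac{t t}{2} = \frac{t^{2}}{2}$)
$g = 12$ ($g = 3 \cdot 4 = 12$)
$\left(-72 + 162\right) \left(g + \sqrt{\left(n{\left(11 \right)} - -28\right) + 0}\right) = \left(-72 + 162\right) \left(12 + \sqrt{\left(\frac{11^{2}}{2} - -28\right) + 0}\right) = 90 \left(12 + \sqrt{\left(\frac{1}{2} \cdot 121 + 28\right) + 0}\right) = 90 \left(12 + \sqrt{\left(\frac{121}{2} + 28\right) + 0}\right) = 90 \left(12 + \sqrt{\frac{177}{2} + 0}\right) = 90 \left(12 + \sqrt{\frac{177}{2}}\right) = 90 \left(12 + \frac{\sqrt{354}}{2}\right) = 1080 + 45 \sqrt{354}$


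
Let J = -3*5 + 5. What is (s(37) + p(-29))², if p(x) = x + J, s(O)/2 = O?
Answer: 1225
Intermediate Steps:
s(O) = 2*O
J = -10 (J = -15 + 5 = -10)
p(x) = -10 + x (p(x) = x - 10 = -10 + x)
(s(37) + p(-29))² = (2*37 + (-10 - 29))² = (74 - 39)² = 35² = 1225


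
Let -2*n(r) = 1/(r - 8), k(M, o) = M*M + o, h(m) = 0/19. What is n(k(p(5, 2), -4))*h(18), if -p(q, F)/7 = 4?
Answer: 0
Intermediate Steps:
h(m) = 0 (h(m) = 0*(1/19) = 0)
p(q, F) = -28 (p(q, F) = -7*4 = -28)
k(M, o) = o + M**2 (k(M, o) = M**2 + o = o + M**2)
n(r) = -1/(2*(-8 + r)) (n(r) = -1/(2*(r - 8)) = -1/(2*(-8 + r)))
n(k(p(5, 2), -4))*h(18) = -1/(-16 + 2*(-4 + (-28)**2))*0 = -1/(-16 + 2*(-4 + 784))*0 = -1/(-16 + 2*780)*0 = -1/(-16 + 1560)*0 = -1/1544*0 = 0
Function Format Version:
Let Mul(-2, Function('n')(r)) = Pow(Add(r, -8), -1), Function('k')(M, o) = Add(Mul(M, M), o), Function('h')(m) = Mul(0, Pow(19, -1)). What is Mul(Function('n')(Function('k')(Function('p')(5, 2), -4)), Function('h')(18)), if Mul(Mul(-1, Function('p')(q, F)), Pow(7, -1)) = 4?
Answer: 0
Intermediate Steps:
Function('h')(m) = 0 (Function('h')(m) = Mul(0, Rational(1, 19)) = 0)
Function('p')(q, F) = -28 (Function('p')(q, F) = Mul(-7, 4) = -28)
Function('k')(M, o) = Add(o, Pow(M, 2)) (Function('k')(M, o) = Add(Pow(M, 2), o) = Add(o, Pow(M, 2)))
Function('n')(r) = Mul(Rational(-1, 2), Pow(Add(-8, r), -1)) (Function('n')(r) = Mul(Rational(-1, 2), Pow(Add(r, -8), -1)) = Mul(Rational(-1, 2), Pow(Add(-8, r), -1)))
Mul(Function('n')(Function('k')(Function('p')(5, 2), -4)), Function('h')(18)) = Mul(Mul(-1, Pow(Add(-16, Mul(2, Add(-4, Pow(-28, 2)))), -1)), 0) = Mul(Mul(-1, Pow(Add(-16, Mul(2, Add(-4, 784))), -1)), 0) = Mul(Mul(-1, Pow(Add(-16, Mul(2, 780)), -1)), 0) = Mul(Mul(-1, Pow(Add(-16, 1560), -1)), 0) = Mul(Mul(-1, Pow(1544, -1)), 0) = Mul(Mul(-1, Rational(1, 1544)), 0) = Mul(Rational(-1, 1544), 0) = 0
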